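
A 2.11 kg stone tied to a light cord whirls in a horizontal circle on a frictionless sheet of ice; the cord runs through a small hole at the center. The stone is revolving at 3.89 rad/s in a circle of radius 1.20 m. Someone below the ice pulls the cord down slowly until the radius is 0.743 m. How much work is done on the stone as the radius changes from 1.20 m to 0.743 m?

No torque about the axis ⇒ m r₁² ω₁ = m r₂² ω₂.
ω₂ = ω₁ (r₁/r₂)² = (3.89)(1.20/0.743)² = 10.15 rad/s.
W = ΔKE = ½m(v₂² − v₁²) = 36.98 J.

W ≈ 37.0 J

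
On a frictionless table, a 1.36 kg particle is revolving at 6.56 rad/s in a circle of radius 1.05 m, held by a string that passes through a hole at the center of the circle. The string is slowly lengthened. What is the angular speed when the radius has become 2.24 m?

The constraining force is radial, so m r² ω about the center is conserved.
ω₂ = ω₁ (r₁/r₂)² = (6.56)(1.05/2.24)² = 1.441 rad/s.

ω₂ ≈ 1.44 rad/s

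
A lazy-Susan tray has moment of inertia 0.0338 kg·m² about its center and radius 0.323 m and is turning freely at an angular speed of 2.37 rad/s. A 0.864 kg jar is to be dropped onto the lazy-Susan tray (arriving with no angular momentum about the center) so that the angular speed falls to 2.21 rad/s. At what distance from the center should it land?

The added mass arrives with no angular momentum about the center, and any external torque about the center is negligible, so the system's angular momentum is conserved.
I_p ω_i = (I_p + m r²) ω_f ⇒ m r² = I_p(ω_i/ω_f − 1) = 0.03380(2.37/2.21 − 1) = 0.002447 kg·m².
r = √(0.002447/0.864) = 0.05322 m.

r ≈ 0.0532 m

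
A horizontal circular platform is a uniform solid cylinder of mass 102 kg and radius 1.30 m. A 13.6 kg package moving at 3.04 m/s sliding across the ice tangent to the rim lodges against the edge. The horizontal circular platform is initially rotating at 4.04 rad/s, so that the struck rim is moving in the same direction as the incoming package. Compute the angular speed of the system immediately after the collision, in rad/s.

About the central axle the impulsive forces during the collision are internal, so angular momentum about that axis is conserved.
I_p = ½(102)(1.30)² = 86.19 kg·m². Taking the sense of the package's angular momentum as positive, L_{package} = m v R = (13.6)(3.04)(1.30) = 53.75 kg·m²/s.
L_i = +I_p ω_p + m v R = +(86.19)(4.04) + 53.75 = 402.0 kg·m²/s.
After sticking, I_f = I_p + m R² = 86.19 + (13.6)(1.30)² = 109.2 kg·m².
ω_f = L_i / I_f = 402.0 / 109.2 = 3.682 rad/s.

|ω_f| ≈ 3.68 rad/s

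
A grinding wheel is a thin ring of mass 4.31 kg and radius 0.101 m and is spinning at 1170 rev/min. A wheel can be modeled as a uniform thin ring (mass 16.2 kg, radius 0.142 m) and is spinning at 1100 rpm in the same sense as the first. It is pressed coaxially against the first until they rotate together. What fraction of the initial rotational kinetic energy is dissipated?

No external torque acts about the common axis, so total angular momentum is conserved.
Moments of inertia: I_A = (4.31)(0.101)² = 0.04397 kg·m²; I_B = (16.2)(0.142)² = 0.3267 kg·m².
Taking A's sense as positive: L = (0.04397)(1170) + (0.3267)(1100) = 410.8 kg·m²·rpm.
Combined I = 0.04397 + 0.3267 = 0.3706 kg·m².
ω_f = L / I = 410.8 / 0.3706 = 1108 rpm.
KE_i = ½ΣIω² = 2497 J; KE_f = ½(0.3706)(116.1)² = 2496 J.
Fraction dissipated = (KE_i − KE_f)/KE_i = 0.0004169.

fraction ≈ 0.000417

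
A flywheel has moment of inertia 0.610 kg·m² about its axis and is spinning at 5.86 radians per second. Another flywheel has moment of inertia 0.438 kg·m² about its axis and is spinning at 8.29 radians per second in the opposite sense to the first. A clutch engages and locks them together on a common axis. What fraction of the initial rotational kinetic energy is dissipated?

The coupling torques are internal; angular momentum about the shared axis is conserved.
Taking A's sense as positive: L = (0.6100)(5.86) − (0.4380)(8.29) = -0.05642 kg·m²·rad/s.
Combined I = 0.6100 + 0.4380 = 1.048 kg·m².
ω_f = L / I = -0.05642 / 1.048 = -0.05384 rad/s.
KE_i = ½ΣIω² = 25.52 J; KE_f = ½(1.048)(0.05384)² = 0.001519 J.
Fraction dissipated = (KE_i − KE_f)/KE_i = 0.9999.

fraction ≈ 1.00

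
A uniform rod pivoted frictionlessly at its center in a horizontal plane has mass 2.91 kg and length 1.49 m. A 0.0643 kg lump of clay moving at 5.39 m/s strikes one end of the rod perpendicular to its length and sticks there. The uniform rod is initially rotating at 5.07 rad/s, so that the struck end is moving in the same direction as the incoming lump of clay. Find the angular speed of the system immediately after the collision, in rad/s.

The axle reaction passes through the pivot and exerts no torque about it; angular momentum about the pivot is conserved through the impact.
I_p = (1/12)(2.91)(1.49)² = 0.5384 kg·m². Taking the sense of the lump of clay's angular momentum as positive, L_{lump} = m v R = (0.0643)(5.39)(1.49/2) = 0.2582 kg·m²/s.
L_i = +I_p ω_p + m v R = +(0.5384)(5.07) + 0.2582 = 2.988 kg·m²/s.
After sticking, I_f = I_p + m R² = 0.5384 + (0.0643)(1.49/2)² = 0.5741 kg·m².
ω_f = L_i / I_f = 2.988 / 0.5741 = 5.205 rad/s.

|ω_f| ≈ 5.20 rad/s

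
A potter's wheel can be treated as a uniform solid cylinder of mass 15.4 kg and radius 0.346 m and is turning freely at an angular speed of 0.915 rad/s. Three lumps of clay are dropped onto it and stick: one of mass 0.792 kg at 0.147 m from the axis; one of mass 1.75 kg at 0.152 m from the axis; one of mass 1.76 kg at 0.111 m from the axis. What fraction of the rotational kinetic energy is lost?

fraction ≈ 0.0791

The added mass arrives with no angular momentum about the axis, and any external torque about the axis is negligible, so the system's angular momentum is conserved.
I_p = ½(15.4)(0.346)² = 0.9218 kg·m².
Added inertia Σmr² = (0.792)(0.147)² + (1.75)(0.152)² + (1.76)(0.111)² = 0.07923 kg·m²; I_f = 0.9218 + 0.07923 = 1.001 kg·m².
ω_f = I_p ω_i / I_f = (0.9218)(0.915) / 1.001 = 0.8426 rad/s.
KE_i = ½(0.9218)(0.9150 rad/s)² = 0.3859 J; KE_f = ½(1.001)(0.8426)² = 0.3553 J.
Fraction lost = 0.07915.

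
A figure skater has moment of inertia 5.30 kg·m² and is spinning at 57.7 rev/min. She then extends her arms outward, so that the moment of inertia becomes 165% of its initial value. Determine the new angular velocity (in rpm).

ω₂ ≈ 35.0 rpm

No external torque acts about the spin axis, so angular momentum is conserved.
I₂ = 1.65 × 5.30 = 8.745 kg·m².
ω₂ = I₁ω₁ / I₂ = (5.300)(57.7 rpm) / (8.745) = 34.97 rpm.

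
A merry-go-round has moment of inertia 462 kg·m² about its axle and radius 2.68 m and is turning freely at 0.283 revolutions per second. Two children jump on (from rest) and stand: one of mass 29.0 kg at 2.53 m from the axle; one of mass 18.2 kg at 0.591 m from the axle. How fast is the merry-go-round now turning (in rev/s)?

The added mass arrives with no angular momentum about the axle, and any external torque about the axle is negligible, so the system's angular momentum is conserved.
Added inertia Σmr² = (29.0)(2.53)² + (18.2)(0.591)² = 192.0 kg·m²; I_f = 462.0 + 192.0 = 654.0 kg·m².
ω_f = I_p ω_i / I_f = (462.0)(0.283) / 654.0 = 0.1999 rev/s.

ω_f ≈ 0.200 rev/s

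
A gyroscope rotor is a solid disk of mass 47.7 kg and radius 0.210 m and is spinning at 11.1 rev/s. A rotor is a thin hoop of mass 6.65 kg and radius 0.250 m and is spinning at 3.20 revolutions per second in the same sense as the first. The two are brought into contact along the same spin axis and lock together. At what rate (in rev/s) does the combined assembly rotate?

|ω_f| ≈ 8.86 rev/s

The coupling torques are internal; angular momentum about the shared axis is conserved.
Moments of inertia: I_A = ½(47.7)(0.210)² = 1.052 kg·m²; I_B = (6.65)(0.250)² = 0.4156 kg·m².
Taking A's sense as positive: L = (1.052)(11.1) + (0.4156)(3.20) = 13.00 kg·m²·rev/s.
Combined I = 1.052 + 0.4156 = 1.467 kg·m².
ω_f = L / I = 13.00 / 1.467 = 8.862 rev/s.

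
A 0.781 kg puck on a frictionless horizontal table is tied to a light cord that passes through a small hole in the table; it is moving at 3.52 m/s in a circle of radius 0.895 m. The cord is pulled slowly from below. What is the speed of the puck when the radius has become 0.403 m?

Central (radial) force ⇒ zero torque about the center ⇒ m v r is constant.
v₂ = v₁ r₁ / r₂ = (3.52)(0.895) / (0.403) = 7.817 m/s.

v₂ ≈ 7.82 m/s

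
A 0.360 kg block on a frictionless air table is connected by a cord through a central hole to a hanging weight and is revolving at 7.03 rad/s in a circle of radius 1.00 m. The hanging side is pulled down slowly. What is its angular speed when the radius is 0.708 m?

ω₂ ≈ 14.0 rad/s

The constraining force is radial, so m r² ω about the center is conserved.
ω₂ = ω₁ (r₁/r₂)² = (7.03)(1.00/0.708)² = 14.02 rad/s.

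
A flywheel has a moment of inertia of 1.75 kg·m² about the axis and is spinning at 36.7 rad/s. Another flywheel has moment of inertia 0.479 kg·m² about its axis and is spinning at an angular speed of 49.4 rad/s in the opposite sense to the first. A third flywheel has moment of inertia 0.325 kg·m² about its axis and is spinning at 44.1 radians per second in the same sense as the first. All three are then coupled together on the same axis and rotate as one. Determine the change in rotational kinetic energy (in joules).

No external torque acts about the common axis, so total angular momentum is conserved.
Taking A's sense as positive: L = (1.750)(36.7) − (0.4790)(49.4) + (0.3250)(44.1) = 54.89 kg·m²·rad/s.
Combined I = 1.750 + 0.4790 + 0.3250 = 2.554 kg·m².
ω_f = L / I = 54.89 / 2.554 = 21.49 rad/s.
KE_i = ½ΣIω² = 2079 J; KE_f = ½(2.554)(21.49)² = 589.9 J.

ΔKE ≈ -1490 J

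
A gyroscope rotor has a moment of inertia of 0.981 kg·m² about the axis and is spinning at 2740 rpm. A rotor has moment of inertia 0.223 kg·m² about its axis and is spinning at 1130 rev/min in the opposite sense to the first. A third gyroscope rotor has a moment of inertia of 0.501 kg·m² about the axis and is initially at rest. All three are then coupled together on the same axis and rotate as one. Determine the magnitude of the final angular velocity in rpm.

No external torque acts about the common axis, so total angular momentum is conserved.
Taking A's sense as positive: L = (0.9810)(2740) − (0.2230)(1130) = 2436 kg·m²·rpm.
Combined I = 0.9810 + 0.2230 + 0.5010 = 1.705 kg·m².
ω_f = L / I = 2436 / 1.705 = 1429 rpm.

|ω_f| ≈ 1430 rpm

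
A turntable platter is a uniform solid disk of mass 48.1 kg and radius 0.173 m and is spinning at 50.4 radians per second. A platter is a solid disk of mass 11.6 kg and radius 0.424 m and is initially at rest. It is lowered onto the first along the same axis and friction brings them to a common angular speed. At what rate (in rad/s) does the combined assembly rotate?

|ω_f| ≈ 20.6 rad/s

No external torque acts about the common axis, so total angular momentum is conserved.
Moments of inertia: I_A = ½(48.1)(0.173)² = 0.7198 kg·m²; I_B = ½(11.6)(0.424)² = 1.043 kg·m².
Taking A's sense as positive: L = (0.7198)(50.4) = 36.28 kg·m²·rad/s.
Combined I = 0.7198 + 1.043 = 1.762 kg·m².
ω_f = L / I = 36.28 / 1.762 = 20.58 rad/s.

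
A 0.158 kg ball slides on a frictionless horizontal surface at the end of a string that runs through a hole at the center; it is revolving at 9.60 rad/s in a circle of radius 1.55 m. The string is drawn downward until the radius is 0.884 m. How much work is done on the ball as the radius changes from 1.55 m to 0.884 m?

W ≈ 36.3 J

The constraining force is radial, so m r² ω about the center is conserved.
ω₂ = ω₁ (r₁/r₂)² = (9.60)(1.55/0.884)² = 29.51 rad/s.
W = ΔKE = ½m(v₂² − v₁²) = 36.28 J.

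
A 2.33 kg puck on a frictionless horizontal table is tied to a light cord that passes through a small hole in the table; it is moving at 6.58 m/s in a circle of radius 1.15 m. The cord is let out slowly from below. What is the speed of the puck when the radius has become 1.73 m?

v₂ ≈ 4.37 m/s

Central (radial) force ⇒ zero torque about the center ⇒ m v r is constant.
v₂ = v₁ r₁ / r₂ = (6.58)(1.15) / (1.73) = 4.374 m/s.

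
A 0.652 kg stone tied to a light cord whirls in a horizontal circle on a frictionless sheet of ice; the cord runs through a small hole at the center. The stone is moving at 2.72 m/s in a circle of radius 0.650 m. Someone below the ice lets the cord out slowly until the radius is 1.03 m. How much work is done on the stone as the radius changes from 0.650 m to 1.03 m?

W ≈ -1.45 J

The only horizontal force on the mass is along the cord (radial), so it exerts no torque about the hole and angular momentum m v r is conserved.
v₂ = v₁ r₁ / r₂ = (2.72)(0.650) / (1.03) = 1.717 m/s.
W = ΔKE = ½m(v₂² − v₁²) = -1.451 J.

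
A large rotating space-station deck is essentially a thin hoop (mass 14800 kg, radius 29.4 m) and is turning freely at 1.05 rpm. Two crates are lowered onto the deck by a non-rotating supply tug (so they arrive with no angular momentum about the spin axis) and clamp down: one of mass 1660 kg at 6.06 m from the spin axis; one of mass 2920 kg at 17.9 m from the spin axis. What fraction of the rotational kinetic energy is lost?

No external torque acts about the spin axis; L_before = L_after.
I_p = (14800)(29.4)² = 1.279e+07 kg·m².
Added inertia Σmr² = (1660)(6.06)² + (2920)(17.9)² = 9.966e+05 kg·m²; I_f = 1.279e+07 + 9.966e+05 = 1.379e+07 kg·m².
ω_f = I_p ω_i / I_f = (1.279e+07)(1.05) / 1.379e+07 = 0.9741 rpm.
KE_i = ½(1.279e+07)(0.1100 rad/s)² = 77330 J; KE_f = ½(1.379e+07)(0.1020)² = 71740 J.
Fraction lost = 0.07227.

fraction ≈ 0.0723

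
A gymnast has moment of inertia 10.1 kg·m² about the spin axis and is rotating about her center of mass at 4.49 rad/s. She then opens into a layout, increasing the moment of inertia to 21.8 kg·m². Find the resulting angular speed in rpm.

ω₂ ≈ 19.9 rpm

No external torque acts about the spin axis, so angular momentum is conserved.
ω₂ = I₁ω₁ / I₂ = (10.10)(4.49 rad/s) / (21.80) = 2.080 rad/s = 19.86 rpm.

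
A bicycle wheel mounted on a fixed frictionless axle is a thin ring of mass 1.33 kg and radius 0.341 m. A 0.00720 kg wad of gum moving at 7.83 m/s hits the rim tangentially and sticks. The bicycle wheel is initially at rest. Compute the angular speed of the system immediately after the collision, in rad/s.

The axle reaction passes through the axle and exerts no torque about it; angular momentum about the axle is conserved through the impact.
I_p = (1.33)(0.341)² = 0.1547 kg·m². Taking the sense of the wad of gum's angular momentum as positive, L_{wad} = m v R = (0.00720)(7.83)(0.341) = 0.01922 kg·m²/s.
L_i = 0 + 0.01922 = 0.01922 kg·m²/s.
After sticking, I_f = I_p + m R² = 0.1547 + (0.00720)(0.341)² = 0.1555 kg·m².
ω_f = L_i / I_f = 0.01922 / 0.1555 = 0.1236 rad/s.

|ω_f| ≈ 0.124 rad/s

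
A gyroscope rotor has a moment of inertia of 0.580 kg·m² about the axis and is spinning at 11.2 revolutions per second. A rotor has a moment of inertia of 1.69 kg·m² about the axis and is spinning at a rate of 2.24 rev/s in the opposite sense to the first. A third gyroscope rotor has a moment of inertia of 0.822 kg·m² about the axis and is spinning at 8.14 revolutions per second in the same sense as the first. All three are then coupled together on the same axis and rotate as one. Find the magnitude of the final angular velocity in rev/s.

The coupling torques are internal; angular momentum about the shared axis is conserved.
Taking A's sense as positive: L = (0.5800)(11.2) − (1.690)(2.24) + (0.8220)(8.14) = 9.401 kg·m²·rev/s.
Combined I = 0.5800 + 1.690 + 0.8220 = 3.092 kg·m².
ω_f = L / I = 9.401 / 3.092 = 3.041 rev/s.

|ω_f| ≈ 3.04 rev/s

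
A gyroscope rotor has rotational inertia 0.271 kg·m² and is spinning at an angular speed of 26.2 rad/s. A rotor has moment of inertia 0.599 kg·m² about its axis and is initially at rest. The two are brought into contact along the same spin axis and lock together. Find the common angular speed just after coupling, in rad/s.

|ω_f| ≈ 8.16 rad/s

No external torque acts about the common axis, so total angular momentum is conserved.
Taking A's sense as positive: L = (0.2710)(26.2) = 7.100 kg·m²·rad/s.
Combined I = 0.2710 + 0.5990 = 0.8700 kg·m².
ω_f = L / I = 7.100 / 0.8700 = 8.161 rad/s.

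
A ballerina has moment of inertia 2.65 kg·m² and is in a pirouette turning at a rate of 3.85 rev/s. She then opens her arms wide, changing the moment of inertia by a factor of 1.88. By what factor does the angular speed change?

ω₂/ω₁ ≈ 0.532

Angular momentum about the spin axis is conserved since the torque about it is zero.
I₂ = 1.88 × 2.65 = 4.982 kg·m².
ω₂/ω₁ = I₁/I₂ = 2.650 / 4.982 = 0.5319.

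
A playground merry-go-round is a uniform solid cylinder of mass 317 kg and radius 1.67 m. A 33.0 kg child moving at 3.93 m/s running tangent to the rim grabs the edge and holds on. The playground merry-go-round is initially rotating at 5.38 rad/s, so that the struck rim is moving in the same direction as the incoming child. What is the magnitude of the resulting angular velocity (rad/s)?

|ω_f| ≈ 4.86 rad/s

The axle reaction passes through the axle and exerts no torque about it; angular momentum about the axle is conserved through the impact.
I_p = ½(317)(1.67)² = 442.0 kg·m². Taking the sense of the child's angular momentum as positive, L_{child} = m v R = (33.0)(3.93)(1.67) = 216.6 kg·m²/s.
L_i = +I_p ω_p + m v R = +(442.0)(5.38) + 216.6 = 2595 kg·m²/s.
After sticking, I_f = I_p + m R² = 442.0 + (33.0)(1.67)² = 534.1 kg·m².
ω_f = L_i / I_f = 2595 / 534.1 = 4.858 rad/s.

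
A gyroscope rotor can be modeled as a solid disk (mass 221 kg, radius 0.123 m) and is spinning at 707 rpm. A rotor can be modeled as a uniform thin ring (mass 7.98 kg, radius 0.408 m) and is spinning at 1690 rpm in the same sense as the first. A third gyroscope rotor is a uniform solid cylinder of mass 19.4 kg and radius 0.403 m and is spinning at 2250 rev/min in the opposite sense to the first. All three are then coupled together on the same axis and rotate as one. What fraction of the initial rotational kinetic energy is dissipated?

The coupling torques are internal; angular momentum about the shared axis is conserved.
Moments of inertia: I_A = ½(221)(0.123)² = 1.672 kg·m²; I_B = (7.98)(0.408)² = 1.328 kg·m²; I_C = ½(19.4)(0.403)² = 1.575 kg·m².
Taking A's sense as positive: L = (1.672)(707) + (1.328)(1690) − (1.575)(2250) = -117.7 kg·m²·rpm.
Combined I = 1.672 + 1.328 + 1.575 = 4.576 kg·m².
ω_f = L / I = -117.7 / 4.576 = -25.72 rpm.
KE_i = ½ΣIω² = 69110 J; KE_f = ½(4.576)(2.693)² = 16.60 J.
Fraction dissipated = (KE_i − KE_f)/KE_i = 0.9998.

fraction ≈ 1.00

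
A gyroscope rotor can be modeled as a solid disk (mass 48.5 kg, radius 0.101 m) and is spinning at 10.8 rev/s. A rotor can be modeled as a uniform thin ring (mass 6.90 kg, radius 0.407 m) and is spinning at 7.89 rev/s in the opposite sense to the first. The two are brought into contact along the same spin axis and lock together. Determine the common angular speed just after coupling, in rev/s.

|ω_f| ≈ 4.56 rev/s

The coupling torques are internal; angular momentum about the shared axis is conserved.
Moments of inertia: I_A = ½(48.5)(0.101)² = 0.2474 kg·m²; I_B = (6.90)(0.407)² = 1.143 kg·m².
Taking A's sense as positive: L = (0.2474)(10.8) − (1.143)(7.89) = -6.346 kg·m²·rev/s.
Combined I = 0.2474 + 1.143 = 1.390 kg·m².
ω_f = L / I = -6.346 / 1.390 = -4.565 rev/s.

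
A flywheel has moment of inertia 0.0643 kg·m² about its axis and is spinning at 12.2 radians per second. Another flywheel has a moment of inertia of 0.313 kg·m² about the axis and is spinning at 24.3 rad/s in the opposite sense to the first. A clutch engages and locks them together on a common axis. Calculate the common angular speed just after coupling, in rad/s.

The coupling torques are internal; angular momentum about the shared axis is conserved.
Taking A's sense as positive: L = (0.06430)(12.2) − (0.3130)(24.3) = -6.821 kg·m²·rad/s.
Combined I = 0.06430 + 0.3130 = 0.3773 kg·m².
ω_f = L / I = -6.821 / 0.3773 = -18.08 rad/s.

|ω_f| ≈ 18.1 rad/s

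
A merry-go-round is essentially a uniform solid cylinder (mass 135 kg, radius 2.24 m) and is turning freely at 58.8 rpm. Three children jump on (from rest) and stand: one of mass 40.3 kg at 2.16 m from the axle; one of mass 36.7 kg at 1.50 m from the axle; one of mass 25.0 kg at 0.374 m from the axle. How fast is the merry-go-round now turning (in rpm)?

The added mass arrives with no angular momentum about the axle, and any external torque about the axle is negligible, so the system's angular momentum is conserved.
I_p = ½(135)(2.24)² = 338.7 kg·m².
Added inertia Σmr² = (40.3)(2.16)² + (36.7)(1.50)² + (25.0)(0.374)² = 274.1 kg·m²; I_f = 338.7 + 274.1 = 612.8 kg·m².
ω_f = I_p ω_i / I_f = (338.7)(58.8) / 612.8 = 32.50 rpm.

ω_f ≈ 32.5 rpm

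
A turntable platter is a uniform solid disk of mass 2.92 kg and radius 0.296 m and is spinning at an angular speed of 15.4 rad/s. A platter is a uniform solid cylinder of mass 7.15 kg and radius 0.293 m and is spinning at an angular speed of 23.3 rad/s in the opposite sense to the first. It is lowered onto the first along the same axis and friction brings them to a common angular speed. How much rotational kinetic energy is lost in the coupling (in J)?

ΔKE lost ≈ 67.6 J

No external torque acts about the common axis, so total angular momentum is conserved.
Moments of inertia: I_A = ½(2.92)(0.296)² = 0.1279 kg·m²; I_B = ½(7.15)(0.293)² = 0.3069 kg·m².
Taking A's sense as positive: L = (0.1279)(15.4) − (0.3069)(23.3) = -5.181 kg·m²·rad/s.
Combined I = 0.1279 + 0.3069 = 0.4348 kg·m².
ω_f = L / I = -5.181 / 0.4348 = -11.92 rad/s.
KE_i = ½ΣIω² = 98.48 J; KE_f = ½(0.4348)(11.92)² = 30.87 J.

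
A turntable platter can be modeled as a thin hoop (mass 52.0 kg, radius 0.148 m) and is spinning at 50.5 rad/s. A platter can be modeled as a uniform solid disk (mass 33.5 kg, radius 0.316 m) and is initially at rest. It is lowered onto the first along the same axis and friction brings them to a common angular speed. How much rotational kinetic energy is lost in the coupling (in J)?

The coupling torques are internal; angular momentum about the shared axis is conserved.
Moments of inertia: I_A = (52.0)(0.148)² = 1.139 kg·m²; I_B = ½(33.5)(0.316)² = 1.673 kg·m².
Taking A's sense as positive: L = (1.139)(50.5) = 57.52 kg·m²·rad/s.
Combined I = 1.139 + 1.673 = 2.812 kg·m².
ω_f = L / I = 57.52 / 2.812 = 20.46 rad/s.
KE_i = ½ΣIω² = 1452 J; KE_f = ½(2.812)(20.46)² = 588.4 J.

ΔKE lost ≈ 864 J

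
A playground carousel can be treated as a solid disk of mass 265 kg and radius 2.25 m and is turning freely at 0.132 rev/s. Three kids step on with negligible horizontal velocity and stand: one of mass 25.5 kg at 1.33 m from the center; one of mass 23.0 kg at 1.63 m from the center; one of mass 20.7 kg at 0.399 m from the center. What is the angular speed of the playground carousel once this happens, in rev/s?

ω_f ≈ 0.113 rev/s

The added mass arrives with no angular momentum about the center, and any external torque about the center is negligible, so the system's angular momentum is conserved.
I_p = ½(265)(2.25)² = 670.8 kg·m².
Added inertia Σmr² = (25.5)(1.33)² + (23.0)(1.63)² + (20.7)(0.399)² = 109.5 kg·m²; I_f = 670.8 + 109.5 = 780.3 kg·m².
ω_f = I_p ω_i / I_f = (670.8)(0.132) / 780.3 = 0.1135 rev/s.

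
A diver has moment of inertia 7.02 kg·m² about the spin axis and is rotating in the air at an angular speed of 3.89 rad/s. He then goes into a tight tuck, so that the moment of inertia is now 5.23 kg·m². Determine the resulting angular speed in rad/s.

Angular momentum about the spin axis is conserved since the torque about it is zero.
ω₂ = I₁ω₁ / I₂ = (7.020)(3.89 rad/s) / (5.230) = 5.221 rad/s.

ω₂ ≈ 5.22 rad/s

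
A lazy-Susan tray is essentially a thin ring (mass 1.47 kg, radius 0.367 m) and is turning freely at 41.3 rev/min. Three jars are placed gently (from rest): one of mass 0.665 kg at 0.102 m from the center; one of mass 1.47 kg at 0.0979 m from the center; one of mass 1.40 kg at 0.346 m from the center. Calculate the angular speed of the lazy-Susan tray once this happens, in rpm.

The added mass arrives with no angular momentum about the center, and any external torque about the center is negligible, so the system's angular momentum is conserved.
I_p = (1.47)(0.367)² = 0.1980 kg·m².
Added inertia Σmr² = (0.665)(0.102)² + (1.47)(0.0979)² + (1.40)(0.346)² = 0.1886 kg·m²; I_f = 0.1980 + 0.1886 = 0.3866 kg·m².
ω_f = I_p ω_i / I_f = (0.1980)(41.3) / 0.3866 = 21.15 rpm.

ω_f ≈ 21.2 rpm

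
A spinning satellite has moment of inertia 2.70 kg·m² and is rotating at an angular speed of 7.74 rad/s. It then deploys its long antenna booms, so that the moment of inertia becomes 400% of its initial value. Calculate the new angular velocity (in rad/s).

ω₂ ≈ 1.94 rad/s

With no external torque about the axis, L is conserved: I₁ω₁ = I₂ω₂.
I₂ = 4.00 × 2.70 = 10.80 kg·m².
ω₂ = I₁ω₁ / I₂ = (2.700)(7.74 rad/s) / (10.80) = 1.935 rad/s.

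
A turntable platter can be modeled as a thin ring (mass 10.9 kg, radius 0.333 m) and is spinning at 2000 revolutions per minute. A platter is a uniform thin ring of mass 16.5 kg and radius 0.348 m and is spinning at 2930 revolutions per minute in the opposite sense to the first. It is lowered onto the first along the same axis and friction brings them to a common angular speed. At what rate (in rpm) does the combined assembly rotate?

No external torque acts about the common axis, so total angular momentum is conserved.
Moments of inertia: I_A = (10.9)(0.333)² = 1.209 kg·m²; I_B = (16.5)(0.348)² = 1.998 kg·m².
Taking A's sense as positive: L = (1.209)(2000) − (1.998)(2930) = -3437 kg·m²·rpm.
Combined I = 1.209 + 1.998 = 3.207 kg·m².
ω_f = L / I = -3437 / 3.207 = -1072 rpm.

|ω_f| ≈ 1070 rpm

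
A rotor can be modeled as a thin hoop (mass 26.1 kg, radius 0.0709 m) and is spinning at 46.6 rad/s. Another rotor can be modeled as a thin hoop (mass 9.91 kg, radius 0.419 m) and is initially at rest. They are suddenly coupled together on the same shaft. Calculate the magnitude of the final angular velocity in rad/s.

No external torque acts about the common axis, so total angular momentum is conserved.
Moments of inertia: I_A = (26.1)(0.0709)² = 0.1312 kg·m²; I_B = (9.91)(0.419)² = 1.740 kg·m².
Taking A's sense as positive: L = (0.1312)(46.6) = 6.114 kg·m²·rad/s.
Combined I = 0.1312 + 1.740 = 1.871 kg·m².
ω_f = L / I = 6.114 / 1.871 = 3.268 rad/s.

|ω_f| ≈ 3.27 rad/s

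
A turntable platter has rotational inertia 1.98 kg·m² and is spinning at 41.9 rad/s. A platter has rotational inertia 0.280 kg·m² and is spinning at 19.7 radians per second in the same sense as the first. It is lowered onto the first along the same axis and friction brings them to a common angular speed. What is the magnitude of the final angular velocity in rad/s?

No external torque acts about the common axis, so total angular momentum is conserved.
Taking A's sense as positive: L = (1.980)(41.9) + (0.2800)(19.7) = 88.48 kg·m²·rad/s.
Combined I = 1.980 + 0.2800 = 2.260 kg·m².
ω_f = L / I = 88.48 / 2.260 = 39.15 rad/s.

|ω_f| ≈ 39.1 rad/s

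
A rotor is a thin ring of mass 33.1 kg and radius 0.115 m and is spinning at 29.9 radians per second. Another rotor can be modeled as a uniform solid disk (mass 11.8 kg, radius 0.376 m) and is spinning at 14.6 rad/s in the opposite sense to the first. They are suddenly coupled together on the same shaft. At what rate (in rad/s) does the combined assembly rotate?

The coupling torques are internal; angular momentum about the shared axis is conserved.
Moments of inertia: I_A = (33.1)(0.115)² = 0.4377 kg·m²; I_B = ½(11.8)(0.376)² = 0.8341 kg·m².
Taking A's sense as positive: L = (0.4377)(29.9) − (0.8341)(14.6) = 0.9105 kg·m²·rad/s.
Combined I = 0.4377 + 0.8341 = 1.272 kg·m².
ω_f = L / I = 0.9105 / 1.272 = 0.7159 rad/s.

|ω_f| ≈ 0.716 rad/s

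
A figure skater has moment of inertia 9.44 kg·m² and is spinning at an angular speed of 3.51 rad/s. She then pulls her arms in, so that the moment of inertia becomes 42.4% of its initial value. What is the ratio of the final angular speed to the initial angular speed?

No external torque acts about the spin axis, so angular momentum is conserved.
I₂ = 0.424 × 9.44 = 4.003 kg·m².
ω₂/ω₁ = I₁/I₂ = 9.440 / 4.003 = 2.358.

ω₂/ω₁ ≈ 2.36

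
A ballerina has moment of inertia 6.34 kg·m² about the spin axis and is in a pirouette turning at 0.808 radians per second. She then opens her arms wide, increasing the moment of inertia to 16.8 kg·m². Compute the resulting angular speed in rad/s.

Angular momentum about the spin axis is conserved since the torque about it is zero.
ω₂ = I₁ω₁ / I₂ = (6.340)(0.808 rad/s) / (16.80) = 0.3049 rad/s.

ω₂ ≈ 0.305 rad/s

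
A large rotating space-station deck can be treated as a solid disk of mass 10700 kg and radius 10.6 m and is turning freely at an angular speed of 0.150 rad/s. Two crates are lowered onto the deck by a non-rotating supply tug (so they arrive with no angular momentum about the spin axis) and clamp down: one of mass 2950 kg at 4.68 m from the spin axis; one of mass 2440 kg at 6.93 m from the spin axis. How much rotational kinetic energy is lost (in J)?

energy lost ≈ 1570 J

The added mass arrives with no angular momentum about the spin axis, and any external torque about the spin axis is negligible, so the system's angular momentum is conserved.
I_p = ½(10700)(10.6)² = 6.011e+05 kg·m².
Added inertia Σmr² = (2950)(4.68)² + (2440)(6.93)² = 1.818e+05 kg·m²; I_f = 6.011e+05 + 1.818e+05 = 7.829e+05 kg·m².
ω_f = I_p ω_i / I_f = (6.011e+05)(0.150) / 7.829e+05 = 0.1152 rad/s.
KE_i = ½(6.011e+05)(0.1500 rad/s)² = 6763 J; KE_f = ½(7.829e+05)(0.1152)² = 5192 J.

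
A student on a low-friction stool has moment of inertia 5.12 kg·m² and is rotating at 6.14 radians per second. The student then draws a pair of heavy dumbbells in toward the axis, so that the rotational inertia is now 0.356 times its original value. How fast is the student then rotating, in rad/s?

With no external torque about the axis, L is conserved: I₁ω₁ = I₂ω₂.
I₂ = 0.356 × 5.12 = 1.823 kg·m².
ω₂ = I₁ω₁ / I₂ = (5.120)(6.14 rad/s) / (1.823) = 17.25 rad/s.

ω₂ ≈ 17.2 rad/s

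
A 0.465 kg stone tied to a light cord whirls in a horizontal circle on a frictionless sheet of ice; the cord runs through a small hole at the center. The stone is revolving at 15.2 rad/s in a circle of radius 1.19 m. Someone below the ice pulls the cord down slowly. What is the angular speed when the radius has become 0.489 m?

ω₂ ≈ 90.0 rad/s

No torque about the axis ⇒ m r₁² ω₁ = m r₂² ω₂.
ω₂ = ω₁ (r₁/r₂)² = (15.2)(1.19/0.489)² = 90.02 rad/s.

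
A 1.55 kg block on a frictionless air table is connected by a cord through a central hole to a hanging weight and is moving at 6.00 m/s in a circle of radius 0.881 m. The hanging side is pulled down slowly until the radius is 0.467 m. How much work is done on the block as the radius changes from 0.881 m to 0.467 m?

Central (radial) force ⇒ zero torque about the center ⇒ m v r is constant.
v₂ = v₁ r₁ / r₂ = (6.00)(0.881) / (0.467) = 11.32 m/s.
W = ΔKE = ½m(v₂² − v₁²) = 71.39 J.

W ≈ 71.4 J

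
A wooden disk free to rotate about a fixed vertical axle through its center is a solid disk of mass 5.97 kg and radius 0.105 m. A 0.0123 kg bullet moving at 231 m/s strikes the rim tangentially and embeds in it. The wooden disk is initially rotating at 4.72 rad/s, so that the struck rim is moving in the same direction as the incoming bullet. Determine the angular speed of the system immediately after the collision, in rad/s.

|ω_f| ≈ 13.7 rad/s

About the axle the impulsive forces during the collision are internal, so angular momentum about that axis is conserved.
I_p = ½(5.97)(0.105)² = 0.03291 kg·m². Taking the sense of the bullet's angular momentum as positive, L_{bullet} = m v R = (0.0123)(231)(0.105) = 0.2983 kg·m²/s.
L_i = +I_p ω_p + m v R = +(0.03291)(4.72) + 0.2983 = 0.4537 kg·m²/s.
After sticking, I_f = I_p + m R² = 0.03291 + (0.0123)(0.105)² = 0.03305 kg·m².
ω_f = L_i / I_f = 0.4537 / 0.03305 = 13.73 rad/s.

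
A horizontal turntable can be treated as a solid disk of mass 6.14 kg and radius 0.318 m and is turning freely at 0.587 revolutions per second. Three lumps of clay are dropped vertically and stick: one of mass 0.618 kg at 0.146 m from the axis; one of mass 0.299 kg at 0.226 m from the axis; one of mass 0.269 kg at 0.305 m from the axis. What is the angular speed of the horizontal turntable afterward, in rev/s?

No external torque acts about the axis; L_before = L_after.
I_p = ½(6.14)(0.318)² = 0.3105 kg·m².
Added inertia Σmr² = (0.618)(0.146)² + (0.299)(0.226)² + (0.269)(0.305)² = 0.05347 kg·m²; I_f = 0.3105 + 0.05347 = 0.3639 kg·m².
ω_f = I_p ω_i / I_f = (0.3105)(0.587) / 0.3639 = 0.5008 rev/s.

ω_f ≈ 0.501 rev/s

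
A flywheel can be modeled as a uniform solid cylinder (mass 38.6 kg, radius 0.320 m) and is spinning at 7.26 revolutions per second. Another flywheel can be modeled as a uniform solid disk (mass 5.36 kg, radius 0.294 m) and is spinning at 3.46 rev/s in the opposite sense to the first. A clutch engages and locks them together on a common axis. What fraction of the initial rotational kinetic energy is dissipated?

The coupling torques are internal; angular momentum about the shared axis is conserved.
Moments of inertia: I_A = ½(38.6)(0.320)² = 1.976 kg·m²; I_B = ½(5.36)(0.294)² = 0.2316 kg·m².
Taking A's sense as positive: L = (1.976)(7.26) − (0.2316)(3.46) = 13.55 kg·m²·rev/s.
Combined I = 1.976 + 0.2316 = 2.208 kg·m².
ω_f = L / I = 13.55 / 2.208 = 6.135 rev/s.
KE_i = ½ΣIω² = 2111 J; KE_f = ½(2.208)(38.55)² = 1641 J.
Fraction dissipated = (KE_i − KE_f)/KE_i = 0.2228.

fraction ≈ 0.223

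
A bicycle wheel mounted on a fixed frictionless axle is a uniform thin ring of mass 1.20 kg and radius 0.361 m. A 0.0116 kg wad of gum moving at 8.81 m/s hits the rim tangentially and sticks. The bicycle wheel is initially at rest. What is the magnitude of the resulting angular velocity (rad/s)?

|ω_f| ≈ 0.234 rad/s

About the axle the impulsive forces during the collision are internal, so angular momentum about that axis is conserved.
I_p = (1.20)(0.361)² = 0.1564 kg·m². Taking the sense of the wad of gum's angular momentum as positive, L_{wad} = m v R = (0.0116)(8.81)(0.361) = 0.03689 kg·m²/s.
L_i = 0 + 0.03689 = 0.03689 kg·m²/s.
After sticking, I_f = I_p + m R² = 0.1564 + (0.0116)(0.361)² = 0.1579 kg·m².
ω_f = L_i / I_f = 0.03689 / 0.1579 = 0.2337 rad/s.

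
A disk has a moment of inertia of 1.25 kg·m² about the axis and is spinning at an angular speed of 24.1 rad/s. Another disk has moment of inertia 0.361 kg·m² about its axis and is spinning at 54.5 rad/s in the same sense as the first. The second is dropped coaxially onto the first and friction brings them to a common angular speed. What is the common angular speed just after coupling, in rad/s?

|ω_f| ≈ 30.9 rad/s

No external torque acts about the common axis, so total angular momentum is conserved.
Taking A's sense as positive: L = (1.250)(24.1) + (0.3610)(54.5) = 49.80 kg·m²·rad/s.
Combined I = 1.250 + 0.3610 = 1.611 kg·m².
ω_f = L / I = 49.80 / 1.611 = 30.91 rad/s.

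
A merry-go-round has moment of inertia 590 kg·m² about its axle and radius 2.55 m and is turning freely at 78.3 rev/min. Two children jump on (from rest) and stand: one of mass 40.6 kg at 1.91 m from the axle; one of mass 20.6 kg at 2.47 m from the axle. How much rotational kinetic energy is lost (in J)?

The added mass arrives with no angular momentum about the axle, and any external torque about the axle is negligible, so the system's angular momentum is conserved.
Added inertia Σmr² = (40.6)(1.91)² + (20.6)(2.47)² = 273.8 kg·m²; I_f = 590.0 + 273.8 = 863.8 kg·m².
ω_f = I_p ω_i / I_f = (590.0)(78.3) / 863.8 = 53.48 rpm.
KE_i = ½(590.0)(8.200 rad/s)² = 19830 J; KE_f = ½(863.8)(5.601)² = 13550 J.

energy lost ≈ 6290 J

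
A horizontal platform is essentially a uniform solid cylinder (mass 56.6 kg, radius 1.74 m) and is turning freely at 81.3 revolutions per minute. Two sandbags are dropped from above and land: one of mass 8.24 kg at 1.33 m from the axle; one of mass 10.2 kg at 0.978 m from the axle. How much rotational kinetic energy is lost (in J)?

energy lost ≈ 687 J

The added mass arrives with no angular momentum about the axle, and any external torque about the axle is negligible, so the system's angular momentum is conserved.
I_p = ½(56.6)(1.74)² = 85.68 kg·m².
Added inertia Σmr² = (8.24)(1.33)² + (10.2)(0.978)² = 24.33 kg·m²; I_f = 85.68 + 24.33 = 110.0 kg·m².
ω_f = I_p ω_i / I_f = (85.68)(81.3) / 110.0 = 63.32 rpm.
KE_i = ½(85.68)(8.514 rad/s)² = 3105 J; KE_f = ½(110.0)(6.631)² = 2418 J.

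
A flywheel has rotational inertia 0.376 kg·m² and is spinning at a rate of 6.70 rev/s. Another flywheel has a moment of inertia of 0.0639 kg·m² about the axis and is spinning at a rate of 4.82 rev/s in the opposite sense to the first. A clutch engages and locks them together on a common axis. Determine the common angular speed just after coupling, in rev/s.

The coupling torques are internal; angular momentum about the shared axis is conserved.
Taking A's sense as positive: L = (0.3760)(6.70) − (0.06390)(4.82) = 2.211 kg·m²·rev/s.
Combined I = 0.3760 + 0.06390 = 0.4399 kg·m².
ω_f = L / I = 2.211 / 0.4399 = 5.027 rev/s.

|ω_f| ≈ 5.03 rev/s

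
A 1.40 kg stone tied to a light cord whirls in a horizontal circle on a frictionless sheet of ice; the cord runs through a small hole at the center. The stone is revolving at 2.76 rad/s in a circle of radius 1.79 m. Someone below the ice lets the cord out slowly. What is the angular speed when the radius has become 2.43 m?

The constraining force is radial, so m r² ω about the center is conserved.
ω₂ = ω₁ (r₁/r₂)² = (2.76)(1.79/2.43)² = 1.498 rad/s.

ω₂ ≈ 1.50 rad/s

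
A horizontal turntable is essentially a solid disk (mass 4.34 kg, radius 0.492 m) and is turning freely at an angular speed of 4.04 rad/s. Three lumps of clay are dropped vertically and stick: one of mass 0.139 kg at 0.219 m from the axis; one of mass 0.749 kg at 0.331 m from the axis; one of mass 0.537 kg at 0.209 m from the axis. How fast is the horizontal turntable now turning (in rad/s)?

The added mass arrives with no angular momentum about the axis, and any external torque about the axis is negligible, so the system's angular momentum is conserved.
I_p = ½(4.34)(0.492)² = 0.5253 kg·m².
Added inertia Σmr² = (0.139)(0.219)² + (0.749)(0.331)² + (0.537)(0.209)² = 0.1122 kg·m²; I_f = 0.5253 + 0.1122 = 0.6375 kg·m².
ω_f = I_p ω_i / I_f = (0.5253)(4.04) / 0.6375 = 3.329 rad/s.

ω_f ≈ 3.33 rad/s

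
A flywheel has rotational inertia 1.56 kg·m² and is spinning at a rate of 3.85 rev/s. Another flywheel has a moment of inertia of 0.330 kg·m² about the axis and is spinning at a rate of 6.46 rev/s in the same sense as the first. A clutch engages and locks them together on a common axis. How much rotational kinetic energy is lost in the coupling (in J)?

ΔKE lost ≈ 36.6 J

The coupling torques are internal; angular momentum about the shared axis is conserved.
Taking A's sense as positive: L = (1.560)(3.85) + (0.3300)(6.46) = 8.138 kg·m²·rev/s.
Combined I = 1.560 + 0.3300 = 1.890 kg·m².
ω_f = L / I = 8.138 / 1.890 = 4.306 rev/s.
KE_i = ½ΣIω² = 728.3 J; KE_f = ½(1.890)(27.05)² = 691.6 J.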